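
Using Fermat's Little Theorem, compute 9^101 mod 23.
By Fermat: 9^{22} ≡ 1 (mod 23). 101 = 4×22 + 13. So 9^{101} ≡ 9^{13} ≡ 12 (mod 23)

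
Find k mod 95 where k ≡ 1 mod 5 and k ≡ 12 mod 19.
M = 5 × 19 = 95. M₁ = 19, y₁ ≡ 4 mod 5. M₂ = 5, y₂ ≡ 4 mod 19. k = 1×19×4 + 12×5×4 ≡ 31 mod 95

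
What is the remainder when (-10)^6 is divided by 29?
By repeated squaring (mod 29): (-10)^{1}≡19, (-10)^{2}≡13, (-10)^{4}≡24. Then (-10)^{6} = (-10)^{4+2} ≡ 24 × 13 ≡ 22 (mod 29)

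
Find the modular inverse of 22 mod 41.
Since 41 is prime, by Fermat 22^(-1) ≡ 22^{39} ≡ 28 (mod 41). Verify: 22 × 28 = 616 ≡ 1 (mod 41)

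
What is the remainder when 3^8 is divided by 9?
By repeated squaring mod 9: 3^{1}≡3, 3^{2}≡0, 3^{4}≡0, 3^{8}≡0. So 3^{8} ≡ 0 mod 9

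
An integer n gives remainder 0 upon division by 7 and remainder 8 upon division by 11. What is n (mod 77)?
M = 7 × 11 = 77. M₁ = 11, y₁ ≡ 2 (mod 7). M₂ = 7, y₂ ≡ 8 (mod 11). n = 0×11×2 + 8×7×8 ≡ 63 (mod 77)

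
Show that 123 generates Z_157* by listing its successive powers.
123^1, 123^2, ..., 123^{156} mod 157: [123, 57, 103, 109, 62, 90, 80, 106, 7, 76, 85, 93, 135, 120, 2, 89, 114, 49, 61, 124, 23, 3, 55, 14, 152, 13, 29, 113, 83, 4, 21, 71, 98, 122, 91, 46, 6, 110, 28, 147, 26, 58, 69, 9, 8, 42, 142, 39, 87, 25, 92, 12, 63, 56, 137, 52, 116, 138, 18, 16, 84, 127, 78, 17, 50, 27, 24, 126, 112, 117, 104, 75, 119, 36, 32, 11, 97, 156, 34, 100, 54, 48, 95, 67, 77, 51, 150, 81, 72, 64, 22, 37, 155, 68, 43, 108, 96, 33, 134, 154, 102, 143, 5, 144, 128, 44, 74, 153, 136, 86, 59, 35, 66, 111, 151, 47, 129, 10, 131, 99, 88, 148, 149, 115, 15, 118, 70, 132, 65, 145, 94, 101, 20, 105, 41, 19, 139, 141, 73, 30, 79, 140, 107, 130, 133, 31, 45, 40, 53, 82, 38, 121, 125, 146, 60, 1]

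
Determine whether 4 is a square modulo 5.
By Euler's criterion: 4^{2} ≡ 1 (mod 5). Since this equals 1, 4 is a QR.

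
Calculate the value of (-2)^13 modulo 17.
By repeated squaring (mod 17): (-2)^{1}≡15, (-2)^{2}≡4, (-2)^{4}≡16, (-2)^{8}≡1. Then (-2)^{13} = (-2)^{8+4+1} ≡ 1 × 16 × 15 ≡ 2 (mod 17)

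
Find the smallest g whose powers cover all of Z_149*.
g = 2. For each prime q|148: 2^{74}≡148, 2^{4}≡16, none ≡ 1, so ord_149(2) = 148 and 2 is a primitive root.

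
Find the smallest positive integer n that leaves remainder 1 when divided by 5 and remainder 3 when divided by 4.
M = 5 × 4 = 20. M₁ = 4, y₁ ≡ 4 mod 5. M₂ = 5, y₂ ≡ 1 mod 4. n = 1×4×4 + 3×5×1 ≡ 11 mod 20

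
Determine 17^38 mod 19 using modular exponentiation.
Using Fermat: 17^{18} ≡ 1 mod 19. 38 ≡ 2 mod 18. So 17^{38} ≡ 17^{2} ≡ 4 mod 19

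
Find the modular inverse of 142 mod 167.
Since 167 is prime, by Fermat 142^(-1) ≡ 142^{165} ≡ 20 (mod 167). Verify: 142 × 20 = 2840 ≡ 1 (mod 167)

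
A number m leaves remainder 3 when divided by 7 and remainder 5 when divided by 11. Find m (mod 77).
M = 7 × 11 = 77. M₁ = 11, y₁ ≡ 2 (mod 7). M₂ = 7, y₂ ≡ 8 (mod 11). m = 3×11×2 + 5×7×8 ≡ 38 (mod 77)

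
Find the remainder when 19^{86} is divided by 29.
By Fermat: 19^{28} ≡ 1 (mod 29). 86 = 3×28 + 2. So 19^{86} ≡ 19^{2} ≡ 13 (mod 29)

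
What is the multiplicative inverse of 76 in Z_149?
Since 149 is prime, by Fermat 76^(-1) ≡ 76^{147} ≡ 100 (mod 149). Verify: 76 × 100 = 7600 ≡ 1 (mod 149)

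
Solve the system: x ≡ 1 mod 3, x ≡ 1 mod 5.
M = 3 × 5 = 15. M₁ = 5, y₁ ≡ 2 mod 3. M₂ = 3, y₂ ≡ 2 mod 5. x = 1×5×2 + 1×3×2 ≡ 1 mod 15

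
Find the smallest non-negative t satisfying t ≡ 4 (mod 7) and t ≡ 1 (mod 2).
M = 7 × 2 = 14. M₁ = 2, y₁ ≡ 4 (mod 7). M₂ = 7, y₂ ≡ 1 (mod 2). t = 4×2×4 + 1×7×1 ≡ 11 (mod 14)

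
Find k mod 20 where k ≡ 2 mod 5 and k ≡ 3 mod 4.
M = 5 × 4 = 20. M₁ = 4, y₁ ≡ 4 mod 5. M₂ = 5, y₂ ≡ 1 mod 4. k = 2×4×4 + 3×5×1 ≡ 7 mod 20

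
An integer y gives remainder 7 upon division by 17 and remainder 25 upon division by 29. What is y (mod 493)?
M = 17 × 29 = 493. M₁ = 29, y₁ ≡ 10 (mod 17). M₂ = 17, y₂ ≡ 12 (mod 29). y = 7×29×10 + 25×17×12 ≡ 228 (mod 493)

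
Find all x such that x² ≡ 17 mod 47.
The square roots of 17 mod 47 are 8 and 39. Verify: 8² = 64 ≡ 17 mod 47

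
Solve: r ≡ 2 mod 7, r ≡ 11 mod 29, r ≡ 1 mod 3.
M = 7 × 29 × 3 = 609. M₁ = 87, y₁ ≡ 5 mod 7. M₂ = 21, y₂ ≡ 18 mod 29. M₃ = 203, y₃ ≡ 2 mod 3. r = 2×87×5 + 11×21×18 + 1×203×2 ≡ 562 mod 609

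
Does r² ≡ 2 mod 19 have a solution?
By Euler's criterion: 2^{9} ≡ 18 mod 19. Since this equals -1 (≡ 18), 2 is not a QR.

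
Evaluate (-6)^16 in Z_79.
By repeated squaring mod 79: (-6)^{1}≡73, (-6)^{2}≡36, (-6)^{4}≡32, (-6)^{8}≡76, (-6)^{16}≡9. So (-6)^{16} ≡ 9 mod 79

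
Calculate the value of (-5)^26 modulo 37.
By repeated squaring (mod 37): (-5)^{1}≡32, (-5)^{2}≡25, (-5)^{4}≡33, (-5)^{8}≡16, (-5)^{16}≡34. Then (-5)^{26} = (-5)^{16+8+2} ≡ 34 × 16 × 25 ≡ 21 (mod 37)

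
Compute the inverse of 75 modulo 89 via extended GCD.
Extended GCD: 75(19) + 89(-16) = 1. So 75^(-1) ≡ 19 (mod 89). Verify: 75 × 19 = 1425 ≡ 1 (mod 89)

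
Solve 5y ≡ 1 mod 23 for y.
Since 23 is prime, by Fermat 5^(-1) ≡ 5^{21} ≡ 14 mod 23. Verify: 5 × 14 = 70 ≡ 1 mod 23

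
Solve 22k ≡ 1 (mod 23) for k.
Since 23 is prime, by Fermat 22^(-1) ≡ 22^{21} ≡ 22 (mod 23). Verify: 22 × 22 = 484 ≡ 1 (mod 23)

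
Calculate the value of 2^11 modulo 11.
Using Fermat: 2^{10} ≡ 1 mod 11. 11 ≡ 1 mod 10. So 2^{11} ≡ 2^{1} ≡ 2 mod 11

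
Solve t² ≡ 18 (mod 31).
The square roots of 18 mod 31 are 7 and 24. Verify: 7² = 49 ≡ 18 (mod 31)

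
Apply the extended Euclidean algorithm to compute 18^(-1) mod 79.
Extended GCD: 18(22) + 79(-5) = 1. So 18^(-1) ≡ 22 (mod 79). Verify: 18 × 22 = 396 ≡ 1 (mod 79)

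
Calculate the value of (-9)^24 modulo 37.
By repeated squaring (mod 37): (-9)^{1}≡28, (-9)^{2}≡7, (-9)^{4}≡12, (-9)^{8}≡33, (-9)^{16}≡16. Then (-9)^{24} = (-9)^{16+8} ≡ 16 × 33 ≡ 10 (mod 37)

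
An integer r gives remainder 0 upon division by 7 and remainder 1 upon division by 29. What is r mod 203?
M = 7 × 29 = 203. M₁ = 29, y₁ ≡ 1 mod 7. M₂ = 7, y₂ ≡ 25 mod 29. r = 0×29×1 + 1×7×25 ≡ 175 mod 203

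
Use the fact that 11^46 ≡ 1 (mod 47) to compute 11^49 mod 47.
By Fermat: 11^{46} ≡ 1 (mod 47). So 11^{49} = 11^{46} · 11^{3} ≡ 11^{3} ≡ 15 (mod 47)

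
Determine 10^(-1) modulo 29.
Since 29 is prime, by Fermat 10^(-1) ≡ 10^{27} ≡ 3 mod 29. Verify: 10 × 3 = 30 ≡ 1 mod 29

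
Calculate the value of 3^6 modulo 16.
By repeated squaring (mod 16): 3^{1}≡3, 3^{2}≡9, 3^{4}≡1. Then 3^{6} = 3^{4+2} ≡ 1 × 9 ≡ 9 (mod 16)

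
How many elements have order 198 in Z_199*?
There are φ(199-1) = φ(198) = 60 primitive roots modulo 199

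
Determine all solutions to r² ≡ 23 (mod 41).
The square roots of 23 mod 41 are 33 and 8. Verify: 33² = 1089 ≡ 23 (mod 41)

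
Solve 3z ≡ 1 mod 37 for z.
Since 37 is prime, by Fermat 3^(-1) ≡ 3^{35} ≡ 25 mod 37. Verify: 3 × 25 = 75 ≡ 1 mod 37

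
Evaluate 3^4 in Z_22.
3^{4} = 81 ≡ 15 (mod 22)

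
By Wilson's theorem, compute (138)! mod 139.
By Wilson's theorem, (138)! ≡ -1 ≡ 138 mod 139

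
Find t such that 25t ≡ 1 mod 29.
Since 29 is prime, by Fermat 25^(-1) ≡ 25^{27} ≡ 7 mod 29. Verify: 25 × 7 = 175 ≡ 1 mod 29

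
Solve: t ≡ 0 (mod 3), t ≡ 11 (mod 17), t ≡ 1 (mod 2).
M = 3 × 17 × 2 = 102. M₁ = 34, y₁ ≡ 1 (mod 3). M₂ = 6, y₂ ≡ 3 (mod 17). M₃ = 51, y₃ ≡ 1 (mod 2). t = 0×34×1 + 11×6×3 + 1×51×1 ≡ 45 (mod 102)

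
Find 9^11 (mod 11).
Using Fermat: 9^{10} ≡ 1 (mod 11). 11 ≡ 1 (mod 10). So 9^{11} ≡ 9^{1} ≡ 9 (mod 11)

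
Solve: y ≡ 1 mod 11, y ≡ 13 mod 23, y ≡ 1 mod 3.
M = 11 × 23 × 3 = 759. M₁ = 69, y₁ ≡ 4 mod 11. M₂ = 33, y₂ ≡ 7 mod 23. M₃ = 253, y₃ ≡ 1 mod 3. y = 1×69×4 + 13×33×7 + 1×253×1 ≡ 496 mod 759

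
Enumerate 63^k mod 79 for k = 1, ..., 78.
63^1, 63^2, ..., 63^{78} mod 79: [63, 19, 12, 45, 70, 65, 66, 50, 69, 2, 47, 38, 24, 11, 61, 51, 53, 21, 59, 4, 15, 76, 48, 22, 43, 23, 27, 42, 39, 8, 30, 73, 17, 44, 7, 46, 54, 5, 78, 16, 60, 67, 34, 9, 14, 13, 29, 10, 77, 32, 41, 55, 68, 18, 28, 26, 58, 20, 75, 64, 3, 31, 57, 36, 56, 52, 37, 40, 71, 49, 6, 62, 35, 72, 33, 25, 74, 1]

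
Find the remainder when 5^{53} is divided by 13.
By Fermat: 5^{12} ≡ 1 (mod 13). 53 = 4×12 + 5. So 5^{53} ≡ 5^{5} ≡ 5 (mod 13)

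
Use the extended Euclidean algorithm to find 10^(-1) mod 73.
Extended GCD: 10(22) + 73(-3) = 1. So 10^(-1) ≡ 22 mod 73. Verify: 10 × 22 = 220 ≡ 1 mod 73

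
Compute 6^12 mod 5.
Using Fermat: 6^{4} ≡ 1 (mod 5). 12 ≡ 0 (mod 4). So 6^{12} ≡ 6^{0} ≡ 1 (mod 5)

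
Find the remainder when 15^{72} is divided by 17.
By Fermat: 15^{16} ≡ 1 mod 17. 72 = 4×16 + 8. So 15^{72} ≡ 15^{8} ≡ 1 mod 17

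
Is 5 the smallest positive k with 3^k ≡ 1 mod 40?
Powers of 3 mod 40: 3^1≡3, 3^2≡9, 3^3≡27, 3^4≡1. Already 3^4≡1, so the order is 4 < 5. No, the actual order is 4.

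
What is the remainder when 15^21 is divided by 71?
By repeated squaring mod 71: 15^{1}≡15, 15^{2}≡12, 15^{4}≡2, 15^{8}≡4, 15^{16}≡16. Then 15^{21} = 15^{16+4+1} ≡ 16 × 2 × 15 ≡ 54 mod 71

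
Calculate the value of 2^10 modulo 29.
By repeated squaring (mod 29): 2^{1}≡2, 2^{2}≡4, 2^{4}≡16, 2^{8}≡24. Then 2^{10} = 2^{8+2} ≡ 24 × 4 ≡ 9 (mod 29)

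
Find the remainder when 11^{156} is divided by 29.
By Fermat: 11^{28} ≡ 1 mod 29. 156 = 5×28 + 16. So 11^{156} ≡ 11^{16} ≡ 24 mod 29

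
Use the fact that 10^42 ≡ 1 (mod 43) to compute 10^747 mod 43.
By Fermat: 10^{42} ≡ 1 (mod 43). 747 ≡ 33 (mod 42). So 10^{747} ≡ 10^{33} ≡ 21 (mod 43)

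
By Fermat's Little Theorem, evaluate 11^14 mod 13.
By Fermat: 11^{12} ≡ 1 (mod 13). So 11^{14} = 11^{12} · 11^{2} ≡ 11^{2} ≡ 4 (mod 13)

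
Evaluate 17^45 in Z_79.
By repeated squaring (mod 79): 17^{1}≡17, 17^{2}≡52, 17^{4}≡18, 17^{8}≡8, 17^{16}≡64, 17^{32}≡67. Then 17^{45} = 17^{32+8+4+1} ≡ 67 × 8 × 18 × 17 ≡ 12 (mod 79)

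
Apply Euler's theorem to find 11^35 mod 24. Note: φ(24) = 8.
By Euler: 11^{8} ≡ 1 mod 24 since gcd(11, 24) = 1. 35 = 4×8 + 3. So 11^{35} ≡ 11^{3} ≡ 11 mod 24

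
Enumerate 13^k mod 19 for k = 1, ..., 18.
13^1, 13^2, ..., 13^{18} mod 19: [13, 17, 12, 4, 14, 11, 10, 16, 18, 6, 2, 7, 15, 5, 8, 9, 3, 1]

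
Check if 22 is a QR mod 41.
By Euler's criterion: 22^{20} ≡ 40 mod 41. Since this equals -1 (≡ 40), 22 is not a QR.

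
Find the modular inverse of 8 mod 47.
Since 47 is prime, by Fermat 8^(-1) ≡ 8^{45} ≡ 6 (mod 47). Verify: 8 × 6 = 48 ≡ 1 (mod 47)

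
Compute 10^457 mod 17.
Using Fermat: 10^{16} ≡ 1 mod 17. 457 ≡ 9 mod 16. So 10^{457} ≡ 10^{9} ≡ 7 mod 17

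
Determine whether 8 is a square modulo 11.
By Euler's criterion: 8^{5} ≡ 10 (mod 11). Since this equals -1 (≡ 10), 8 is not a QR.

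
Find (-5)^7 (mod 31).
By repeated squaring (mod 31): (-5)^{1}≡26, (-5)^{2}≡25, (-5)^{4}≡5. Then (-5)^{7} = (-5)^{4+2+1} ≡ 5 × 25 × 26 ≡ 26 (mod 31)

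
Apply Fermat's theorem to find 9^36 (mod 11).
By Fermat: 9^{10} ≡ 1 (mod 11). 36 = 3×10 + 6. So 9^{36} ≡ 9^{6} ≡ 9 (mod 11)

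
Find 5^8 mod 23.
By repeated squaring mod 23: 5^{1}≡5, 5^{2}≡2, 5^{4}≡4, 5^{8}≡16. So 5^{8} ≡ 16 mod 23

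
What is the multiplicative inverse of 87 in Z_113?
Since 113 is prime, by Fermat 87^(-1) ≡ 87^{111} ≡ 13 (mod 113). Verify: 87 × 13 = 1131 ≡ 1 (mod 113)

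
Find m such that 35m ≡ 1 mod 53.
Since 53 is prime, by Fermat 35^(-1) ≡ 35^{51} ≡ 50 mod 53. Verify: 35 × 50 = 1750 ≡ 1 mod 53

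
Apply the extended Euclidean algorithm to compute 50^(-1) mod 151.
Extended GCD: 50(-3) + 151(1) = 1. So 50^(-1) ≡ -3 ≡ 148 (mod 151). Verify: 50 × 148 = 7400 ≡ 1 (mod 151)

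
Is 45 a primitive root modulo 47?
ord_47(45) divides 46. For each prime q|46: 45^{23}≡46, 45^{2}≡4, none ≡ 1. So 45 has order 46 and is a primitive root mod 47.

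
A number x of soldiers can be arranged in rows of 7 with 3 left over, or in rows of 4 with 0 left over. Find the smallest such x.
M = 7 × 4 = 28. M₁ = 4, y₁ ≡ 2 mod 7. M₂ = 7, y₂ ≡ 3 mod 4. x = 3×4×2 + 0×7×3 ≡ 24 mod 28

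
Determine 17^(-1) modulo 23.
Since 23 is prime, by Fermat 17^(-1) ≡ 17^{21} ≡ 19 (mod 23). Verify: 17 × 19 = 323 ≡ 1 (mod 23)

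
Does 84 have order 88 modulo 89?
84^{44} ≡ 1 (mod 89) and 44 < 88, so ord_89(84) = 44 ≠ 88 and 84 is not a primitive root.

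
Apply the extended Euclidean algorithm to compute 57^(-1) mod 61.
Extended GCD: 57(15) + 61(-14) = 1. So 57^(-1) ≡ 15 (mod 61). Verify: 57 × 15 = 855 ≡ 1 (mod 61)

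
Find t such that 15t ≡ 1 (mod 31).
Since 31 is prime, by Fermat 15^(-1) ≡ 15^{29} ≡ 29 (mod 31). Verify: 15 × 29 = 435 ≡ 1 (mod 31)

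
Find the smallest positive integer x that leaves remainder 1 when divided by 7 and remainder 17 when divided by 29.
M = 7 × 29 = 203. M₁ = 29, y₁ ≡ 1 (mod 7). M₂ = 7, y₂ ≡ 25 (mod 29). x = 1×29×1 + 17×7×25 ≡ 162 (mod 203)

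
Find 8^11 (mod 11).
Using Fermat: 8^{10} ≡ 1 (mod 11). 11 ≡ 1 (mod 10). So 8^{11} ≡ 8^{1} ≡ 8 (mod 11)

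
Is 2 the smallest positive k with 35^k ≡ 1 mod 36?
Powers of 35 mod 36: 35^1≡35, 35^2≡1. First k with 35^k≡1 is k=2. Yes, ord_36(35) = 2.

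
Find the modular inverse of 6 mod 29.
Since 29 is prime, by Fermat 6^(-1) ≡ 6^{27} ≡ 5 (mod 29). Verify: 6 × 5 = 30 ≡ 1 (mod 29)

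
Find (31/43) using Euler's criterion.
(31/43) = 31^{21} mod 43 = 1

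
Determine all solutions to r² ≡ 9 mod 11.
The square roots of 9 mod 11 are 3 and 8. Verify: 3² = 9 ≡ 9 mod 11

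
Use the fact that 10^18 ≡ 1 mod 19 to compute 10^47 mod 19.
By Fermat: 10^{18} ≡ 1 mod 19. 47 = 2×18 + 11. So 10^{47} ≡ 10^{11} ≡ 14 mod 19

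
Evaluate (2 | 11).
(2/11) = 2^{5} mod 11 = -1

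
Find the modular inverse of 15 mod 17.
Since 17 is prime, by Fermat 15^(-1) ≡ 15^{15} ≡ 8 mod 17. Verify: 15 × 8 = 120 ≡ 1 mod 17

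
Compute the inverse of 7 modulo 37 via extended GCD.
Extended GCD: 7(16) + 37(-3) = 1. So 7^(-1) ≡ 16 (mod 37). Verify: 7 × 16 = 112 ≡ 1 (mod 37)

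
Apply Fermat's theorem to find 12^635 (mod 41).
By Fermat: 12^{40} ≡ 1 (mod 41). 635 ≡ 35 (mod 40). So 12^{635} ≡ 12^{35} ≡ 14 (mod 41)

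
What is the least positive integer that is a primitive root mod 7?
g = 3. For each prime q|6: 3^{3}≡6, 3^{2}≡2, none ≡ 1, so ord_7(3) = 6 and 3 is a primitive root.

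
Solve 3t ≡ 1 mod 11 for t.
Since 11 is prime, by Fermat 3^(-1) ≡ 3^{9} ≡ 4 mod 11. Verify: 3 × 4 = 12 ≡ 1 mod 11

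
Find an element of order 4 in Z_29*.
12 has order 4 mod 29 since 12^{4} ≡ 1 (mod 29) and no smaller power works.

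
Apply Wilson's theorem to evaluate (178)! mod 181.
(180)! = (178)! × (179) × (180) ≡ -1 mod 181. So (178)! ≡ -1 × [(180)(179)]^(-1) ≡ 90 mod 181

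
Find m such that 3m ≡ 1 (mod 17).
Since 17 is prime, by Fermat 3^(-1) ≡ 3^{15} ≡ 6 (mod 17). Verify: 3 × 6 = 18 ≡ 1 (mod 17)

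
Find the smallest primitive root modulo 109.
g = 6. For each prime q|108: 6^{54}≡108, 6^{36}≡63, none ≡ 1, so ord_109(6) = 108 and 6 is a primitive root.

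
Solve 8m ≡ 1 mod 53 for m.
Since 53 is prime, by Fermat 8^(-1) ≡ 8^{51} ≡ 20 mod 53. Verify: 8 × 20 = 160 ≡ 1 mod 53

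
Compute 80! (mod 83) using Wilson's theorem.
(82)! = (80)! × (81) × (82) ≡ -1 (mod 83). So (80)! ≡ -1 × [(82)(81)]^(-1) ≡ 41 (mod 83)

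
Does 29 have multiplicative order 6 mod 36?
Powers of 29 mod 36: 29^1≡29, 29^2≡13, 29^3≡17, 29^4≡25, 29^5≡5, 29^6≡1. First k with 29^k≡1 is k=6. Yes, ord_36(29) = 6.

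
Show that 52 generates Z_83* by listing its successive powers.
52^1, 52^2, ..., 52^{82} mod 83: [52, 48, 6, 63, 39, 36, 46, 68, 50, 27, 76, 51, 79, 41, 57, 59, 80, 10, 22, 65, 60, 49, 58, 28, 45, 16, 2, 21, 13, 12, 43, 78, 72, 9, 53, 17, 54, 69, 19, 75, 82, 31, 35, 77, 20, 44, 47, 37, 15, 33, 56, 7, 32, 4, 42, 26, 24, 3, 73, 61, 18, 23, 34, 25, 55, 38, 67, 81, 62, 70, 71, 40, 5, 11, 74, 30, 66, 29, 14, 64, 8, 1]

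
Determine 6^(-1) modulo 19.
Since 19 is prime, by Fermat 6^(-1) ≡ 6^{17} ≡ 16 (mod 19). Verify: 6 × 16 = 96 ≡ 1 (mod 19)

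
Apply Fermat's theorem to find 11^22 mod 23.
By Fermat's Little Theorem, 11^{22} ≡ 1 mod 23 since 23 is prime and gcd(11, 23) = 1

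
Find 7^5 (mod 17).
By repeated squaring (mod 17): 7^{1}≡7, 7^{2}≡15, 7^{4}≡4. Then 7^{5} = 7^{4+1} ≡ 4 × 7 ≡ 11 (mod 17)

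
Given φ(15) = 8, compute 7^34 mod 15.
By Euler: 7^{8} ≡ 1 (mod 15) since gcd(7, 15) = 1. 34 = 4×8 + 2. So 7^{34} ≡ 7^{2} ≡ 4 (mod 15)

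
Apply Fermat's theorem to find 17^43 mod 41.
By Fermat: 17^{40} ≡ 1 mod 41. So 17^{43} = 17^{40} · 17^{3} ≡ 17^{3} ≡ 34 mod 41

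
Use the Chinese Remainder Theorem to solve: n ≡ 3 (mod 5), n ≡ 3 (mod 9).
M = 5 × 9 = 45. M₁ = 9, y₁ ≡ 4 (mod 5). M₂ = 5, y₂ ≡ 2 (mod 9). n = 3×9×4 + 3×5×2 ≡ 3 (mod 45)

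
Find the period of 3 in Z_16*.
Powers of 3 mod 16: 3^1≡3, 3^2≡9, 3^3≡11, 3^4≡1. Order = 4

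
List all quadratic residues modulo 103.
Squares in Z_103*: {1, 2, 4, 7, 8, 9, 13, 14, 15, 16, 17, 18, 19, 23, 25, 26, 28, 29, 30, 32, 33, 34, 36, 38, 41, 46, 49, 50, 52, 55, 56, 58, 59, 60, 61, 63, 64, 66, 68, 72, 76, 79, 81, 82, 83, 91, 92, 93, 97, 98, 100}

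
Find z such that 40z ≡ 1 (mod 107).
Since 107 is prime, by Fermat 40^(-1) ≡ 40^{105} ≡ 99 (mod 107). Verify: 40 × 99 = 3960 ≡ 1 (mod 107)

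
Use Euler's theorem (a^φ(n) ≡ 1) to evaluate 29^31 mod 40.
By Euler: 29^{16} ≡ 1 (mod 40) since gcd(29, 40) = 1. 31 = 1×16 + 15. So 29^{31} ≡ 29^{15} ≡ 29 (mod 40)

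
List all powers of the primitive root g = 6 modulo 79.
6^1, 6^2, ..., 6^{78} mod 79: [6, 36, 58, 32, 34, 46, 39, 76, 61, 50, 63, 62, 56, 20, 41, 9, 54, 8, 48, 51, 69, 19, 35, 52, 75, 55, 14, 5, 30, 22, 53, 2, 12, 72, 37, 64, 68, 13, 78, 73, 43, 21, 47, 45, 33, 40, 3, 18, 29, 16, 17, 23, 59, 38, 70, 25, 71, 31, 28, 10, 60, 44, 27, 4, 24, 65, 74, 49, 57, 26, 77, 67, 7, 42, 15, 11, 66, 1]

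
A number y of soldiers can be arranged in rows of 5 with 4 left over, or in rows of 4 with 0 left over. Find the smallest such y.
M = 5 × 4 = 20. M₁ = 4, y₁ ≡ 4 mod 5. M₂ = 5, y₂ ≡ 1 mod 4. y = 4×4×4 + 0×5×1 ≡ 4 mod 20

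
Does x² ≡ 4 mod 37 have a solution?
By Euler's criterion: 4^{18} ≡ 1 mod 37. Since this equals 1, 4 is a QR.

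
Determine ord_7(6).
Powers of 6 mod 7: 6^1≡6, 6^2≡1. So the order of 6 is 2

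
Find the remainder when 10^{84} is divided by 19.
By Fermat: 10^{18} ≡ 1 mod 19. 84 = 4×18 + 12. So 10^{84} ≡ 10^{12} ≡ 7 mod 19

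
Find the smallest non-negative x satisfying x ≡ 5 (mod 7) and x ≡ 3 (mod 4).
M = 7 × 4 = 28. M₁ = 4, y₁ ≡ 2 (mod 7). M₂ = 7, y₂ ≡ 3 (mod 4). x = 5×4×2 + 3×7×3 ≡ 19 (mod 28)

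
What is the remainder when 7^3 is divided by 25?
7^{3} = 343 ≡ 18 (mod 25)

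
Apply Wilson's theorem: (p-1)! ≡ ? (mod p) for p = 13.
By Wilson's theorem, (12)! ≡ -1 ≡ 12 (mod 13)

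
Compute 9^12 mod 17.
By repeated squaring mod 17: 9^{1}≡9, 9^{2}≡13, 9^{4}≡16, 9^{8}≡1. Then 9^{12} = 9^{8+4} ≡ 1 × 16 ≡ 16 mod 17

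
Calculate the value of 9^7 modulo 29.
By repeated squaring mod 29: 9^{1}≡9, 9^{2}≡23, 9^{4}≡7. Then 9^{7} = 9^{4+2+1} ≡ 7 × 23 × 9 ≡ 28 mod 29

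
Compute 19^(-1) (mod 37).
Since 37 is prime, by Fermat 19^(-1) ≡ 19^{35} ≡ 2 (mod 37). Verify: 19 × 2 = 38 ≡ 1 (mod 37)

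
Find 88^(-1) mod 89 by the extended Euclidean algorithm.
Extended GCD: 88(-1) + 89(1) = 1. So 88^(-1) ≡ -1 ≡ 88 mod 89. Verify: 88 × 88 = 7744 ≡ 1 mod 89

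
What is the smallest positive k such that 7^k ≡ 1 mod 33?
Powers of 7 mod 33: 7^1≡7, 7^2≡16, 7^3≡13, 7^4≡25, 7^5≡10, 7^6≡4, 7^7≡28, 7^8≡31, 7^9≡19, 7^10≡1. ord_33(7) = 10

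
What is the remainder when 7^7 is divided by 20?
By repeated squaring (mod 20): 7^{1}≡7, 7^{2}≡9, 7^{4}≡1. Then 7^{7} = 7^{4+2+1} ≡ 1 × 9 × 7 ≡ 3 (mod 20)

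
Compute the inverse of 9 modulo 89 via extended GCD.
Extended GCD: 9(10) + 89(-1) = 1. So 9^(-1) ≡ 10 (mod 89). Verify: 9 × 10 = 90 ≡ 1 (mod 89)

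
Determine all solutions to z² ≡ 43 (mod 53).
The square roots of 43 mod 53 are 34 and 19. Verify: 34² = 1156 ≡ 43 (mod 53)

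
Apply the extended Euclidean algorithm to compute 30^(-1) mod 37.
Extended GCD: 30(-16) + 37(13) = 1. So 30^(-1) ≡ -16 ≡ 21 mod 37. Verify: 30 × 21 = 630 ≡ 1 mod 37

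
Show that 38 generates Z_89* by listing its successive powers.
38^1, 38^2, ..., 38^{88} mod 89: [38, 20, 48, 44, 70, 79, 65, 67, 54, 5, 12, 11, 62, 42, 83, 39, 58, 68, 3, 25, 60, 55, 43, 32, 59, 17, 23, 73, 15, 36, 33, 8, 37, 71, 28, 85, 26, 9, 75, 2, 76, 40, 7, 88, 51, 69, 41, 45, 19, 10, 24, 22, 35, 84, 77, 78, 27, 47, 6, 50, 31, 21, 86, 64, 29, 34, 46, 57, 30, 72, 66, 16, 74, 53, 56, 81, 52, 18, 61, 4, 63, 80, 14, 87, 13, 49, 82, 1]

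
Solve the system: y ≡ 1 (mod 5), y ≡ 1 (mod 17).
M = 5 × 17 = 85. M₁ = 17, y₁ ≡ 3 (mod 5). M₂ = 5, y₂ ≡ 7 (mod 17). y = 1×17×3 + 1×5×7 ≡ 1 (mod 85)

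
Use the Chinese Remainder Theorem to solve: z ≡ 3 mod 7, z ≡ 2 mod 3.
M = 7 × 3 = 21. M₁ = 3, y₁ ≡ 5 mod 7. M₂ = 7, y₂ ≡ 1 mod 3. z = 3×3×5 + 2×7×1 ≡ 17 mod 21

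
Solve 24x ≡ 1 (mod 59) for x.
Since 59 is prime, by Fermat 24^(-1) ≡ 24^{57} ≡ 32 (mod 59). Verify: 24 × 32 = 768 ≡ 1 (mod 59)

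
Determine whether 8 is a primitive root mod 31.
8^{5} ≡ 1 (mod 31) and 5 < 30, so ord_31(8) = 5 ≠ 30 and 8 is not a primitive root.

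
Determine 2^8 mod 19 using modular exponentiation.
By repeated squaring (mod 19): 2^{1}≡2, 2^{2}≡4, 2^{4}≡16, 2^{8}≡9. So 2^{8} ≡ 9 (mod 19)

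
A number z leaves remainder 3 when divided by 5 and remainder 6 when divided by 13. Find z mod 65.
M = 5 × 13 = 65. M₁ = 13, y₁ ≡ 2 mod 5. M₂ = 5, y₂ ≡ 8 mod 13. z = 3×13×2 + 6×5×8 ≡ 58 mod 65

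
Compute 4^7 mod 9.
By repeated squaring mod 9: 4^{1}≡4, 4^{2}≡7, 4^{4}≡4. Then 4^{7} = 4^{4+2+1} ≡ 4 × 7 × 4 ≡ 4 mod 9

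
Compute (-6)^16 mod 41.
By repeated squaring mod 41: (-6)^{1}≡35, (-6)^{2}≡36, (-6)^{4}≡25, (-6)^{8}≡10, (-6)^{16}≡18. So (-6)^{16} ≡ 18 mod 41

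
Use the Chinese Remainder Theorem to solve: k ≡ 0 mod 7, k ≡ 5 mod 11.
M = 7 × 11 = 77. M₁ = 11, y₁ ≡ 2 mod 7. M₂ = 7, y₂ ≡ 8 mod 11. k = 0×11×2 + 5×7×8 ≡ 49 mod 77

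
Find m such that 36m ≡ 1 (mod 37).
Since 37 is prime, by Fermat 36^(-1) ≡ 36^{35} ≡ 36 (mod 37). Verify: 36 × 36 = 1296 ≡ 1 (mod 37)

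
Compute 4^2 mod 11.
4^{2} = 16 ≡ 5 (mod 11)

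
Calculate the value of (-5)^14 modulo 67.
By repeated squaring (mod 67): (-5)^{1}≡62, (-5)^{2}≡25, (-5)^{4}≡22, (-5)^{8}≡15. Then (-5)^{14} = (-5)^{8+4+2} ≡ 15 × 22 × 25 ≡ 9 (mod 67)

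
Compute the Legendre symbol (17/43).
(17/43) = 17^{21} mod 43 = 1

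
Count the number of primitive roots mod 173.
There are φ(173-1) = φ(172) = 84 primitive roots modulo 173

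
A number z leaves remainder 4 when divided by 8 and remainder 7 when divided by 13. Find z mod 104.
M = 8 × 13 = 104. M₁ = 13, y₁ ≡ 5 mod 8. M₂ = 8, y₂ ≡ 5 mod 13. z = 4×13×5 + 7×8×5 ≡ 20 mod 104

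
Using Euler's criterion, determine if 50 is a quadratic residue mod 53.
By Euler's criterion: 50^{26} ≡ 52 mod 53. Since this equals -1 (≡ 52), 50 is not a QR.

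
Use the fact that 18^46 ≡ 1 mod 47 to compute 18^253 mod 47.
By Fermat: 18^{46} ≡ 1 mod 47. 253 ≡ 23 mod 46. So 18^{253} ≡ 18^{23} ≡ 1 mod 47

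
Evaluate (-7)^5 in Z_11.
By repeated squaring (mod 11): (-7)^{1}≡4, (-7)^{2}≡5, (-7)^{4}≡3. Then (-7)^{5} = (-7)^{4+1} ≡ 3 × 4 ≡ 1 (mod 11)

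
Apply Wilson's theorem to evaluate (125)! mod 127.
(126)! = (125)! × (126) ≡ -1 mod 127. So (125)! ≡ -1 × (126)^(-1) ≡ (-1)×(-1) = 1 mod 127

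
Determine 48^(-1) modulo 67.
Since 67 is prime, by Fermat 48^(-1) ≡ 48^{65} ≡ 7 mod 67. Verify: 48 × 7 = 336 ≡ 1 mod 67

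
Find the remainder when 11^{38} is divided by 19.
By Fermat: 11^{18} ≡ 1 (mod 19). 38 = 2×18 + 2. So 11^{38} ≡ 11^{2} ≡ 7 (mod 19)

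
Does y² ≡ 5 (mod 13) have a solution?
By Euler's criterion: 5^{6} ≡ 12 (mod 13). Since this equals -1 (≡ 12), 5 is not a QR.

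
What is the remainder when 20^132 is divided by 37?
Using Fermat: 20^{36} ≡ 1 (mod 37). 132 ≡ 24 (mod 36). So 20^{132} ≡ 20^{24} ≡ 10 (mod 37)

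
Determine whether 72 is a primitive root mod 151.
72^{25} ≡ 1 (mod 151) and 25 < 150, so ord_151(72) = 25 ≠ 150 and 72 is not a primitive root.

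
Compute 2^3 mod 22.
2^{3} = 8 ≡ 8 mod 22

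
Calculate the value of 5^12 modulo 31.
By repeated squaring mod 31: 5^{1}≡5, 5^{2}≡25, 5^{4}≡5, 5^{8}≡25. Then 5^{12} = 5^{8+4} ≡ 25 × 5 ≡ 1 mod 31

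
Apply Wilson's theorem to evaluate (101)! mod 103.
(102)! = (101)! × (102) ≡ -1 (mod 103). So (101)! ≡ -1 × (102)^(-1) ≡ (-1)×(-1) = 1 (mod 103)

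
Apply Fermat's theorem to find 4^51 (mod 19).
By Fermat: 4^{18} ≡ 1 (mod 19). 51 = 2×18 + 15. So 4^{51} ≡ 4^{15} ≡ 11 (mod 19)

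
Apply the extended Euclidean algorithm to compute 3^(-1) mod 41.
Extended GCD: 3(14) + 41(-1) = 1. So 3^(-1) ≡ 14 (mod 41). Verify: 3 × 14 = 42 ≡ 1 (mod 41)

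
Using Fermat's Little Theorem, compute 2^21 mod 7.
By Fermat: 2^{6} ≡ 1 (mod 7). 21 = 3×6 + 3. So 2^{21} ≡ 2^{3} ≡ 1 (mod 7)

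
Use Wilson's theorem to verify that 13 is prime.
(12)! mod 13 = 12. Since this equals -1 (mod 13), Wilson confirms 13 is prime.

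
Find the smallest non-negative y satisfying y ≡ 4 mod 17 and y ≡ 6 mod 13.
M = 17 × 13 = 221. M₁ = 13, y₁ ≡ 4 mod 17. M₂ = 17, y₂ ≡ 10 mod 13. y = 4×13×4 + 6×17×10 ≡ 123 mod 221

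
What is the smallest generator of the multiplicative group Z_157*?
g = 5. For each prime q|156: 5^{78}≡156, 5^{52}≡12, 5^{12}≡130, none ≡ 1, so ord_157(5) = 156 and 5 is a primitive root.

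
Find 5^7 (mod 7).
Using Fermat: 5^{6} ≡ 1 (mod 7). 7 ≡ 1 (mod 6). So 5^{7} ≡ 5^{1} ≡ 5 (mod 7)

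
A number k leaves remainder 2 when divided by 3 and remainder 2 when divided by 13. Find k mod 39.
M = 3 × 13 = 39. M₁ = 13, y₁ ≡ 1 mod 3. M₂ = 3, y₂ ≡ 9 mod 13. k = 2×13×1 + 2×3×9 ≡ 2 mod 39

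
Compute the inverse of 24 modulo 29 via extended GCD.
Extended GCD: 24(-6) + 29(5) = 1. So 24^(-1) ≡ -6 ≡ 23 (mod 29). Verify: 24 × 23 = 552 ≡ 1 (mod 29)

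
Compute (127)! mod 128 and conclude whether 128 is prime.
(127)! mod 128 = 0. Since 0 ≢ -1 mod 128, 128 is not prime.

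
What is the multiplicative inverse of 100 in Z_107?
Since 107 is prime, by Fermat 100^(-1) ≡ 100^{105} ≡ 61 (mod 107). Verify: 100 × 61 = 6100 ≡ 1 (mod 107)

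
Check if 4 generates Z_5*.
4^{2} ≡ 1 mod 5 and 2 < 4, so ord_5(4) = 2 ≠ 4 and 4 is not a primitive root.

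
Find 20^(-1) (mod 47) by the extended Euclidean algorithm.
Extended GCD: 20(-7) + 47(3) = 1. So 20^(-1) ≡ -7 ≡ 40 (mod 47). Verify: 20 × 40 = 800 ≡ 1 (mod 47)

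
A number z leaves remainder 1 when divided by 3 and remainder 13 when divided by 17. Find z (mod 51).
M = 3 × 17 = 51. M₁ = 17, y₁ ≡ 2 (mod 3). M₂ = 3, y₂ ≡ 6 (mod 17). z = 1×17×2 + 13×3×6 ≡ 13 (mod 51)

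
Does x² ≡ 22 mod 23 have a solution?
By Euler's criterion: 22^{11} ≡ 22 mod 23. Since this equals -1 (≡ 22), 22 is not a QR.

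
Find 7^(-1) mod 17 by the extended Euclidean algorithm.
Extended GCD: 7(5) + 17(-2) = 1. So 7^(-1) ≡ 5 mod 17. Verify: 7 × 5 = 35 ≡ 1 mod 17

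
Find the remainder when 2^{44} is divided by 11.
By Fermat: 2^{10} ≡ 1 (mod 11). 44 = 4×10 + 4. So 2^{44} ≡ 2^{4} ≡ 5 (mod 11)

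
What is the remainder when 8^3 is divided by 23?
8^{3} = 512 ≡ 6 (mod 23)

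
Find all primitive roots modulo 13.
There are φ(12) = 4 primitive roots mod 13: {2, 6, 7, 11}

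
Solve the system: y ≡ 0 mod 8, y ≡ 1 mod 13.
M = 8 × 13 = 104. M₁ = 13, y₁ ≡ 5 mod 8. M₂ = 8, y₂ ≡ 5 mod 13. y = 0×13×5 + 1×8×5 ≡ 40 mod 104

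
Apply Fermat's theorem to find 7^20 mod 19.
By Fermat: 7^{18} ≡ 1 mod 19. So 7^{20} = 7^{18} · 7^{2} ≡ 7^{2} ≡ 11 mod 19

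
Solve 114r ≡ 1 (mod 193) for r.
Since 193 is prime, by Fermat 114^(-1) ≡ 114^{191} ≡ 171 (mod 193). Verify: 114 × 171 = 19494 ≡ 1 (mod 193)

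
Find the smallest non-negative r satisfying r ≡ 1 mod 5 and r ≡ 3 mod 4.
M = 5 × 4 = 20. M₁ = 4, y₁ ≡ 4 mod 5. M₂ = 5, y₂ ≡ 1 mod 4. r = 1×4×4 + 3×5×1 ≡ 11 mod 20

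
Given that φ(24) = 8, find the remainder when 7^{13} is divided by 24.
By Euler: 7^{8} ≡ 1 mod 24 since gcd(7, 24) = 1. 13 = 1×8 + 5. So 7^{13} ≡ 7^{5} ≡ 7 mod 24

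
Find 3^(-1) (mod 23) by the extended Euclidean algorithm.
Extended GCD: 3(8) + 23(-1) = 1. So 3^(-1) ≡ 8 (mod 23). Verify: 3 × 8 = 24 ≡ 1 (mod 23)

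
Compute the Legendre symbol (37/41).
(37/41) = 37^{20} mod 41 = 1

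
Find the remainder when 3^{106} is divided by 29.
By Fermat: 3^{28} ≡ 1 mod 29. 106 = 3×28 + 22. So 3^{106} ≡ 3^{22} ≡ 22 mod 29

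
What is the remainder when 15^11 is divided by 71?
By repeated squaring mod 71: 15^{1}≡15, 15^{2}≡12, 15^{4}≡2, 15^{8}≡4. Then 15^{11} = 15^{8+2+1} ≡ 4 × 12 × 15 ≡ 10 mod 71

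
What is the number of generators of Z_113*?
A prime p has φ(p-1) primitive roots; here φ(112) = 48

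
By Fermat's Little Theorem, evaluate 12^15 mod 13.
By Fermat: 12^{12} ≡ 1 mod 13. So 12^{15} = 12^{12} · 12^{3} ≡ 12^{3} ≡ 12 mod 13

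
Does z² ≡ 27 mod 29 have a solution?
By Euler's criterion: 27^{14} ≡ 28 mod 29. Since this equals -1 (≡ 28), 27 is not a QR.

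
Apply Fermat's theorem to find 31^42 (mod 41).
By Fermat: 31^{40} ≡ 1 (mod 41). So 31^{42} = 31^{40} · 31^{2} ≡ 31^{2} ≡ 18 (mod 41)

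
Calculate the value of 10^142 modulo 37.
Using Fermat: 10^{36} ≡ 1 mod 37. 142 ≡ 34 mod 36. So 10^{142} ≡ 10^{34} ≡ 10 mod 37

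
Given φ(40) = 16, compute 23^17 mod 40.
By Euler: 23^{16} ≡ 1 mod 40 since gcd(23, 40) = 1. 17 = 1×16 + 1. So 23^{17} ≡ 23^{1} ≡ 23 mod 40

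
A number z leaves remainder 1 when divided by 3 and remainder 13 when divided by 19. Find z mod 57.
M = 3 × 19 = 57. M₁ = 19, y₁ ≡ 1 mod 3. M₂ = 3, y₂ ≡ 13 mod 19. z = 1×19×1 + 13×3×13 ≡ 13 mod 57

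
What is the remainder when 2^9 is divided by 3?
Using Fermat: 2^{2} ≡ 1 mod 3. 9 ≡ 1 mod 2. So 2^{9} ≡ 2^{1} ≡ 2 mod 3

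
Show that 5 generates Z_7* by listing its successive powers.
5^1, 5^2, ..., 5^{6} mod 7: [5, 4, 6, 2, 3, 1]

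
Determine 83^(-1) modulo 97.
Since 97 is prime, by Fermat 83^(-1) ≡ 83^{95} ≡ 90 (mod 97). Verify: 83 × 90 = 7470 ≡ 1 (mod 97)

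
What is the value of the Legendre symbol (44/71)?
(44/71) = 44^{35} mod 71 = -1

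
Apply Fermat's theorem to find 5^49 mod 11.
By Fermat: 5^{10} ≡ 1 mod 11. 49 = 4×10 + 9. So 5^{49} ≡ 5^{9} ≡ 9 mod 11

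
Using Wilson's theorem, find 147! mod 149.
(148)! = (147)! × (148) ≡ -1 (mod 149). So (147)! ≡ -1 × (148)^(-1) ≡ (-1)×(-1) = 1 (mod 149)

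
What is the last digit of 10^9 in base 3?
Using Fermat: 10^{2} ≡ 1 mod 3. 9 ≡ 1 mod 2. So 10^{9} ≡ 10^{1} ≡ 1 mod 3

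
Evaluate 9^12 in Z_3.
By repeated squaring mod 3: 9^{1}≡0, 9^{2}≡0, 9^{4}≡0, 9^{8}≡0. Then 9^{12} = 9^{8+4} ≡ 0 × 0 ≡ 0 mod 3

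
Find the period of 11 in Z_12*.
Powers of 11 mod 12: 11^1≡11, 11^2≡1. ord_12(11) = 2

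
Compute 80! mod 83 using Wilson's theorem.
(82)! = (80)! × (81) × (82) ≡ -1 mod 83. So (80)! ≡ -1 × [(82)(81)]^(-1) ≡ 41 mod 83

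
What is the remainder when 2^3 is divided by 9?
2^{3} = 8 ≡ 8 mod 9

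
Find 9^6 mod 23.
By repeated squaring mod 23: 9^{1}≡9, 9^{2}≡12, 9^{4}≡6. Then 9^{6} = 9^{4+2} ≡ 6 × 12 ≡ 3 mod 23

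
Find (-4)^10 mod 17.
By repeated squaring mod 17: (-4)^{1}≡13, (-4)^{2}≡16, (-4)^{4}≡1, (-4)^{8}≡1. Then (-4)^{10} = (-4)^{8+2} ≡ 1 × 16 ≡ 16 mod 17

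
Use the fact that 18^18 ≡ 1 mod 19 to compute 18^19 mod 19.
By Fermat: 18^{18} ≡ 1 mod 19. So 18^{19} = 18^{18} · 18^{1} ≡ 18^{1} ≡ 18 mod 19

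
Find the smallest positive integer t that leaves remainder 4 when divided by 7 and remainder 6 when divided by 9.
M = 7 × 9 = 63. M₁ = 9, y₁ ≡ 4 (mod 7). M₂ = 7, y₂ ≡ 4 (mod 9). t = 4×9×4 + 6×7×4 ≡ 60 (mod 63)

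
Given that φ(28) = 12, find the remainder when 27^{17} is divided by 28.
By Euler: 27^{12} ≡ 1 (mod 28) since gcd(27, 28) = 1. 17 = 1×12 + 5. So 27^{17} ≡ 27^{5} ≡ 27 (mod 28)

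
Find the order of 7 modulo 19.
Powers of 7 mod 19: 7^1≡7, 7^2≡11, 7^3≡1. ord_19(7) = 3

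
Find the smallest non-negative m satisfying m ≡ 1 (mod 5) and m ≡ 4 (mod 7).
M = 5 × 7 = 35. M₁ = 7, y₁ ≡ 3 (mod 5). M₂ = 5, y₂ ≡ 3 (mod 7). m = 1×7×3 + 4×5×3 ≡ 11 (mod 35)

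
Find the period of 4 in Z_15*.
Powers of 4 mod 15: 4^1≡4, 4^2≡1. So the order of 4 is 2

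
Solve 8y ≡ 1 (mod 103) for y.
Since 103 is prime, by Fermat 8^(-1) ≡ 8^{101} ≡ 13 (mod 103). Verify: 8 × 13 = 104 ≡ 1 (mod 103)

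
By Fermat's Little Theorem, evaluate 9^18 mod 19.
By Fermat's Little Theorem, 9^{18} ≡ 1 mod 19 since 19 is prime and gcd(9, 19) = 1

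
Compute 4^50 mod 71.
By repeated squaring mod 71: 4^{1}≡4, 4^{2}≡16, 4^{4}≡43, 4^{8}≡3, 4^{16}≡9, 4^{32}≡10. Then 4^{50} = 4^{32+16+2} ≡ 10 × 9 × 16 ≡ 20 mod 71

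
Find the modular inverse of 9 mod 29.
Since 29 is prime, by Fermat 9^(-1) ≡ 9^{27} ≡ 13 mod 29. Verify: 9 × 13 = 117 ≡ 1 mod 29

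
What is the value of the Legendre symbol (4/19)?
(4/19) = 4^{9} mod 19 = 1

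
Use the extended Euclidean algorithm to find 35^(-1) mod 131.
Extended GCD: 35(15) + 131(-4) = 1. So 35^(-1) ≡ 15 (mod 131). Verify: 35 × 15 = 525 ≡ 1 (mod 131)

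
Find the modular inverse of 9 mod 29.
Since 29 is prime, by Fermat 9^(-1) ≡ 9^{27} ≡ 13 (mod 29). Verify: 9 × 13 = 117 ≡ 1 (mod 29)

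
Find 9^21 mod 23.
By repeated squaring mod 23: 9^{1}≡9, 9^{2}≡12, 9^{4}≡6, 9^{8}≡13, 9^{16}≡8. Then 9^{21} = 9^{16+4+1} ≡ 8 × 6 × 9 ≡ 18 mod 23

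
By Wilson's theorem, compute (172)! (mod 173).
By Wilson's theorem, (172)! ≡ -1 ≡ 172 (mod 173)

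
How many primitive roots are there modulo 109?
Number of primitive roots mod 109 = φ(p-1) = φ(108) = 36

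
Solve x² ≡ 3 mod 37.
The square roots of 3 mod 37 are 22 and 15. Verify: 22² = 484 ≡ 3 mod 37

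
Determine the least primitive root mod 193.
g = 5. For each prime q|192: 5^{96}≡192, 5^{64}≡84, none ≡ 1, so ord_193(5) = 192 and 5 is a primitive root.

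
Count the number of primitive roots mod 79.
There are φ(79-1) = φ(78) = 24 primitive roots modulo 79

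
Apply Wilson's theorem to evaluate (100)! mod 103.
(102)! = (100)! × (101) × (102) ≡ -1 (mod 103). So (100)! ≡ -1 × [(102)(101)]^(-1) ≡ 51 (mod 103)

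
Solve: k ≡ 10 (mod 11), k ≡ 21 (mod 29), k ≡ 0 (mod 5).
M = 11 × 29 × 5 = 1595. M₁ = 145, y₁ ≡ 6 (mod 11). M₂ = 55, y₂ ≡ 19 (mod 29). M₃ = 319, y₃ ≡ 4 (mod 5). k = 10×145×6 + 21×55×19 + 0×319×4 ≡ 340 (mod 1595)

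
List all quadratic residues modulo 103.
Quadratic residues modulo 103: {1, 2, 4, 7, 8, 9, 13, 14, 15, 16, 17, 18, 19, 23, 25, 26, 28, 29, 30, 32, 33, 34, 36, 38, 41, 46, 49, 50, 52, 55, 56, 58, 59, 60, 61, 63, 64, 66, 68, 72, 76, 79, 81, 82, 83, 91, 92, 93, 97, 98, 100}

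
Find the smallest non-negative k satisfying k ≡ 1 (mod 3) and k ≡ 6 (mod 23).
M = 3 × 23 = 69. M₁ = 23, y₁ ≡ 2 (mod 3). M₂ = 3, y₂ ≡ 8 (mod 23). k = 1×23×2 + 6×3×8 ≡ 52 (mod 69)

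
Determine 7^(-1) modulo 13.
Since 13 is prime, by Fermat 7^(-1) ≡ 7^{11} ≡ 2 (mod 13). Verify: 7 × 2 = 14 ≡ 1 (mod 13)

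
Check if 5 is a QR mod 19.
By Euler's criterion: 5^{9} ≡ 1 mod 19. Since this equals 1, 5 is a QR.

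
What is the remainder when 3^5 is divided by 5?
Using Fermat: 3^{4} ≡ 1 mod 5. 5 ≡ 1 mod 4. So 3^{5} ≡ 3^{1} ≡ 3 mod 5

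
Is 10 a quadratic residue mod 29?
By Euler's criterion: 10^{14} ≡ 28 mod 29. Since this equals -1 (≡ 28), 10 is not a QR.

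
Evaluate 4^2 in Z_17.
4^{2} = 16 ≡ 16 mod 17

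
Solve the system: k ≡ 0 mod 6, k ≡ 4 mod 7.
M = 6 × 7 = 42. M₁ = 7, y₁ ≡ 1 mod 6. M₂ = 6, y₂ ≡ 6 mod 7. k = 0×7×1 + 4×6×6 ≡ 18 mod 42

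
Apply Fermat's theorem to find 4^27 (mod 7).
By Fermat: 4^{6} ≡ 1 (mod 7). 27 = 4×6 + 3. So 4^{27} ≡ 4^{3} ≡ 1 (mod 7)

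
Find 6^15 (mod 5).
Using Fermat: 6^{4} ≡ 1 (mod 5). 15 ≡ 3 (mod 4). So 6^{15} ≡ 6^{3} ≡ 1 (mod 5)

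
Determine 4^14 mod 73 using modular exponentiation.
By repeated squaring (mod 73): 4^{1}≡4, 4^{2}≡16, 4^{4}≡37, 4^{8}≡55. Then 4^{14} = 4^{8+4+2} ≡ 55 × 37 × 16 ≡ 2 (mod 73)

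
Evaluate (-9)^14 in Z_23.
By repeated squaring mod 23: (-9)^{1}≡14, (-9)^{2}≡12, (-9)^{4}≡6, (-9)^{8}≡13. Then (-9)^{14} = (-9)^{8+4+2} ≡ 13 × 6 × 12 ≡ 16 mod 23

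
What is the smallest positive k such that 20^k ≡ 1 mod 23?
Powers of 20 mod 23: 20^1≡20, 20^2≡9, 20^3≡19, 20^4≡12, 20^5≡10, 20^6≡16, 20^7≡21, 20^8≡6, 20^9≡5, 20^10≡8, 20^11≡22, 20^12≡3, 20^13≡14, 20^14≡4, 20^15≡11, 20^16≡13, 20^17≡7, 20^18≡2, 20^19≡17, 20^20≡18, 20^21≡15, 20^22≡1. Order = 22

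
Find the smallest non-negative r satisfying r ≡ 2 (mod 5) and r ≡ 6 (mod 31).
M = 5 × 31 = 155. M₁ = 31, y₁ ≡ 1 (mod 5). M₂ = 5, y₂ ≡ 25 (mod 31). r = 2×31×1 + 6×5×25 ≡ 37 (mod 155)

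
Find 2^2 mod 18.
2^{2} = 4 ≡ 4 mod 18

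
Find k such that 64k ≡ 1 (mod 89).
Since 89 is prime, by Fermat 64^(-1) ≡ 64^{87} ≡ 32 (mod 89). Verify: 64 × 32 = 2048 ≡ 1 (mod 89)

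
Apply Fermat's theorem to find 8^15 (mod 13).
By Fermat: 8^{12} ≡ 1 (mod 13). So 8^{15} = 8^{12} · 8^{3} ≡ 8^{3} ≡ 5 (mod 13)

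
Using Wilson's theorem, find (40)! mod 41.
By Wilson's theorem, (40)! ≡ -1 ≡ 40 (mod 41)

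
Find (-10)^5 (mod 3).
Using Fermat: (-10)^{2} ≡ 1 (mod 3). 5 ≡ 1 (mod 2). So (-10)^{5} ≡ (-10)^{1} ≡ 2 (mod 3)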